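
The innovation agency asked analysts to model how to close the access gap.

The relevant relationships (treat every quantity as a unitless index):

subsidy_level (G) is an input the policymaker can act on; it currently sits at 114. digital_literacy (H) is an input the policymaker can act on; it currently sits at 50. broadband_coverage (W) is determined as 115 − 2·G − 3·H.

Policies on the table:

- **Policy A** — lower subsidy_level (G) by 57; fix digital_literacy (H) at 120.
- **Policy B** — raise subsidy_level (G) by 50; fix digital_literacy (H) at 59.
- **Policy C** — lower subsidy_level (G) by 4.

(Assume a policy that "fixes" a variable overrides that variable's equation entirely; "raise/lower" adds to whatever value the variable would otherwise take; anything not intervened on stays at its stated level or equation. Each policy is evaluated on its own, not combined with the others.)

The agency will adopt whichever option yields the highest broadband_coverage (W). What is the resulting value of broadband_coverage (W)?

-255

Policy A (G − 57, H := 120):
  G = 114 − 57 = 57
  H = 120
  W = 115 − 2·57 − 3·120 = -359
Policy B (G + 50, H := 59):
  G = 114 + 50 = 164
  H = 59
  W = 115 − 2·164 − 3·59 = -390
Policy C (G − 4):
  G = 114 − 4 = 110
  H = 50
  W = 115 − 2·110 − 3·50 = -255
Comparing — Policy A: W=-359, Policy B: W=-390, Policy C: W=-255. Highest is -255 (Policy C).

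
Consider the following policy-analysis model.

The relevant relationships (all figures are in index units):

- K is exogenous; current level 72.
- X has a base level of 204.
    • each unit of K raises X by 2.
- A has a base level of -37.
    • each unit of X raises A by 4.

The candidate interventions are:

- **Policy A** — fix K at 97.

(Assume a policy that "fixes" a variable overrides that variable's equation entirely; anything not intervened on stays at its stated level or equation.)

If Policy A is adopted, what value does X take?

Policy A (K := 97):
  K = 97
  X = 204 + 2·97 = 398

398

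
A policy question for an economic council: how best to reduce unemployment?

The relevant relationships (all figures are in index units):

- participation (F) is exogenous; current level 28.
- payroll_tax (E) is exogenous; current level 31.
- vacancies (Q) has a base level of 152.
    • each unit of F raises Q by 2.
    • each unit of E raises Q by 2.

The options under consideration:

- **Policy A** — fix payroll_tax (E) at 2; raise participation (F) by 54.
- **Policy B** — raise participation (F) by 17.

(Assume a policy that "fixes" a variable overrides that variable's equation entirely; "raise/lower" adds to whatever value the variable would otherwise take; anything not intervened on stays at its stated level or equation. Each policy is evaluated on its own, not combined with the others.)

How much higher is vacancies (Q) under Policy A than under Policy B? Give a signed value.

Policy A (E := 2, F + 54):
  F = 28 + 54 = 82
  E = 2
  Q = 152 + 2·82 + 2·2 = 320
Policy B (F + 17):
  F = 28 + 17 = 45
  E = 31
  Q = 152 + 2·45 + 2·31 = 304
Q: 320 − 304 = 16

16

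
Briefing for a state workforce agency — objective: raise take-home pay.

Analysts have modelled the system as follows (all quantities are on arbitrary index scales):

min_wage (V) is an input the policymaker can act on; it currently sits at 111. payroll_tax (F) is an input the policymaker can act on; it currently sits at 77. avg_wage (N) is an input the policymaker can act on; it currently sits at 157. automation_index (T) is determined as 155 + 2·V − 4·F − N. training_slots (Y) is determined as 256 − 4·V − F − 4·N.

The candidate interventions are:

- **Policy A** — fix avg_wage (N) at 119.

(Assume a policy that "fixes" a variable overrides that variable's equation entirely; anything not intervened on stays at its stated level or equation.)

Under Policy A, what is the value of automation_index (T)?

-50

Policy A (N := 119):
  V = 111
  F = 77
  N = 119
  T = 155 + 2·111 − 4·77 − 119 = -50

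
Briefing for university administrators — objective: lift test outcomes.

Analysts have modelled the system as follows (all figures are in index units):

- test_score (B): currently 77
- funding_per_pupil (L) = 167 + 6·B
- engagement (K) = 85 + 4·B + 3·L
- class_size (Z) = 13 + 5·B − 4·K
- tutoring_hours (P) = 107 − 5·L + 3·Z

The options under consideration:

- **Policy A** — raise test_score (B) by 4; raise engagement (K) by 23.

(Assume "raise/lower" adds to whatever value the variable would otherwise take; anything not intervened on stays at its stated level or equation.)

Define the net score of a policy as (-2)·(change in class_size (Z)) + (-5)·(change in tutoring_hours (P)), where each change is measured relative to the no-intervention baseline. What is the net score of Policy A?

Baseline:
  B = 77
  L = 167 + 6·77 = 629
  K = 85 + 4·77 + 3·629 = 2280
  Z = 13 + 5·77 − 4·2280 = -8722
  P = 107 − 5·629 + 3·(-8722) = -29204
Policy A (B + 4, K + 23):
  B = 77 + 4 = 81
  L = 167 + 6·81 = 653
  K = 85 + 4·81 + 3·653 (+23 from intervention) = 2391
  Z = 13 + 5·81 − 4·2391 = -9146
  P = 107 − 5·653 + 3·(-9146) = -30596
ΔZ = -9146 − (-8722) = -424; ΔP = -30596 − (-29204) = -1392
Score = (-2)·(-424) + (-5)·(-1392) = 7808

7808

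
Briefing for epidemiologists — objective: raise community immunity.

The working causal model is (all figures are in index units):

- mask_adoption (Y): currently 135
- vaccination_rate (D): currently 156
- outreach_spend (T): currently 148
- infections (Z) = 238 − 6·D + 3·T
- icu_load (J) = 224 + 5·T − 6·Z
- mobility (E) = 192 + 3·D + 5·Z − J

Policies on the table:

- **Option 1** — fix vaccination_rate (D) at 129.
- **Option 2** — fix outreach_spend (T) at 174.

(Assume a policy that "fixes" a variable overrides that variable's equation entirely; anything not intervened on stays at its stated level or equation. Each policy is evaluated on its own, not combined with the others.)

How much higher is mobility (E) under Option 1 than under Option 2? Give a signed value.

973

Option 1 (D := 129):
  D = 129
  T = 148
  Z = 238 − 6·129 + 3·148 = -92
  J = 224 + 5·148 − 6·(-92) = 1516
  E = 192 + 3·129 + 5·(-92) − 1516 = -1397
Option 2 (T := 174):
  D = 156
  T = 174
  Z = 238 − 6·156 + 3·174 = -176
  J = 224 + 5·174 − 6·(-176) = 2150
  E = 192 + 3·156 + 5·(-176) − 2150 = -2370
E: -1397 − (-2370) = 973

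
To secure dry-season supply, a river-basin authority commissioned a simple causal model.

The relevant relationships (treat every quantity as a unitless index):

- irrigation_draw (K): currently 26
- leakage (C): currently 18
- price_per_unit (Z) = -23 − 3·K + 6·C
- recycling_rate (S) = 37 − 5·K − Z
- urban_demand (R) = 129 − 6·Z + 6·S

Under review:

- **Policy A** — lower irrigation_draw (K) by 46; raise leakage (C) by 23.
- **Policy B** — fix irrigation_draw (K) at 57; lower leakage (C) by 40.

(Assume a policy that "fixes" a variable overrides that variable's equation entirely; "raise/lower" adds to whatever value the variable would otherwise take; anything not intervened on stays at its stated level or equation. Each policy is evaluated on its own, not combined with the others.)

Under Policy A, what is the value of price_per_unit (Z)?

Policy A (K − 46, C + 23):
  K = 26 − 46 = -20
  C = 18 + 23 = 41
  Z = -23 − 3·(-20) + 6·41 = 283

283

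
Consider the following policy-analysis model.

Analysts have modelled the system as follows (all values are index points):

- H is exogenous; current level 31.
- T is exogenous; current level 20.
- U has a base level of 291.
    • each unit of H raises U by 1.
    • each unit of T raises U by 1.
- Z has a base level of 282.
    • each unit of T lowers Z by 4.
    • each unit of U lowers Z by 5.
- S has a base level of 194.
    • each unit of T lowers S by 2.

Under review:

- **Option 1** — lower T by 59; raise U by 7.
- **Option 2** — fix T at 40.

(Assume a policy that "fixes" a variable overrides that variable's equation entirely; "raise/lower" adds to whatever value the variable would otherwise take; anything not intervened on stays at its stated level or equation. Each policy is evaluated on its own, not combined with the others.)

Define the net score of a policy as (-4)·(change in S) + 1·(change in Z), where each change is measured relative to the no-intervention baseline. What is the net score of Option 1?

Baseline:
  H = 31
  T = 20
  U = 291 + 31 + 20 = 342
  Z = 282 − 4·20 − 5·342 = -1508
  S = 194 − 2·20 = 154
Option 1 (T − 59, U + 7):
  H = 31
  T = 20 − 59 = -39
  U = 291 + 31 + (-39) (+7 from intervention) = 290
  Z = 282 − 4·(-39) − 5·290 = -1012
  S = 194 − 2·(-39) = 272
ΔS = 272 − 154 = 118; ΔZ = -1012 − (-1508) = 496
Score = (-4)·118 + 1·496 = 24

24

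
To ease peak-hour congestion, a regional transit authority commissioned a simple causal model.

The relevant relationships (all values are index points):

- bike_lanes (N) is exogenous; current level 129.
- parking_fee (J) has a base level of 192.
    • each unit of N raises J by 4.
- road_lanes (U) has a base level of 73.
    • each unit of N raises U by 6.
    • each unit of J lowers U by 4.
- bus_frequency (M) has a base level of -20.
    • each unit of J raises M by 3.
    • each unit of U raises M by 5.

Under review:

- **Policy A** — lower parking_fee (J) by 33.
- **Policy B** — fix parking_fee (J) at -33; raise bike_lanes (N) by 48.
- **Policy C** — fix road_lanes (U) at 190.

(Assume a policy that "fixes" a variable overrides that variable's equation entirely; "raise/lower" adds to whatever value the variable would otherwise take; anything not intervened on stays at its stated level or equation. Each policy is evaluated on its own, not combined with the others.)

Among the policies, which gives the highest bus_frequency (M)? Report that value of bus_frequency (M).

Policy A (J − 33):
  N = 129
  J = 192 + 4·129 (−33 from intervention) = 675
  U = 73 + 6·129 − 4·675 = -1853
  M = -20 + 3·675 + 5·(-1853) = -7260
Policy B (J := -33, N + 48):
  N = 129 + 48 = 177
  J = -33
  U = 73 + 6·177 − 4·(-33) = 1267
  M = -20 + 3·(-33) + 5·1267 = 6216
Policy C (U := 190):
  N = 129
  J = 192 + 4·129 = 708
  U = 190
  M = -20 + 3·708 + 5·190 = 3054
Comparing — Policy A: M=-7260, Policy B: M=6216, Policy C: M=3054. Highest is 6216 (Policy B).

6216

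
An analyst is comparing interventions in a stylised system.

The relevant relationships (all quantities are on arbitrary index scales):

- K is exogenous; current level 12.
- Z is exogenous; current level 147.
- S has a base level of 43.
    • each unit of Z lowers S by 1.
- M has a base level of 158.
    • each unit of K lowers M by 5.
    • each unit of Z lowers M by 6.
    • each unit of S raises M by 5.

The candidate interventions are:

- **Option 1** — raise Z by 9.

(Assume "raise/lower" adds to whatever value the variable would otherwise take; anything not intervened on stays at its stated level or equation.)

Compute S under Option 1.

-113

Option 1 (Z + 9):
  Z = 147 + 9 = 156
  S = 43 − 156 = -113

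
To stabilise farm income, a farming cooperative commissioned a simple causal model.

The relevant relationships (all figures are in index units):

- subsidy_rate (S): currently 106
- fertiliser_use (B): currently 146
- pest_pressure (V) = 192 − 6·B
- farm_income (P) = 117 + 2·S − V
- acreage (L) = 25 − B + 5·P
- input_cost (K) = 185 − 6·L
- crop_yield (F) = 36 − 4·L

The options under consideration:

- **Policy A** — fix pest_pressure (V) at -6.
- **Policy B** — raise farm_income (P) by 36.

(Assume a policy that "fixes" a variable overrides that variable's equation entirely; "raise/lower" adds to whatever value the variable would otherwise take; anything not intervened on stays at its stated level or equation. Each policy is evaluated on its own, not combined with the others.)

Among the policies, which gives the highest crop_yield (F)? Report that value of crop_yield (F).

-6180

Policy A (V := -6):
  S = 106
  B = 146
  V = -6
  P = 117 + 2·106 − (-6) = 335
  L = 25 − 146 + 5·335 = 1554
  F = 36 − 4·1554 = -6180
Policy B (P + 36):
  S = 106
  B = 146
  V = 192 − 6·146 = -684
  P = 117 + 2·106 − (-684) (+36 from intervention) = 1049
  L = 25 − 146 + 5·1049 = 5124
  F = 36 − 4·5124 = -20460
Comparing — Policy A: F=-6180, Policy B: F=-20460. Highest is -6180 (Policy A).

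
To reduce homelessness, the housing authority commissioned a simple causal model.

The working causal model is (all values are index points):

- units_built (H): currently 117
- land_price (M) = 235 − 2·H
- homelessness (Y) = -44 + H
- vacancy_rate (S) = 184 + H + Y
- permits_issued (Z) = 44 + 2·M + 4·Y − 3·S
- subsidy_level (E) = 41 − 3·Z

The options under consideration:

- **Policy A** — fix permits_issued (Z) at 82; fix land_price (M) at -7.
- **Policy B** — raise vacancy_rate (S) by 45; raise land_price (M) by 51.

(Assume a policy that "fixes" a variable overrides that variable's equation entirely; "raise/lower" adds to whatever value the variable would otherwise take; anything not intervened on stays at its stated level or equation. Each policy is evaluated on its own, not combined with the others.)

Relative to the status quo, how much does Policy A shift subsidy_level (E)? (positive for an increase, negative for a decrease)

-2598

Baseline:
  H = 117
  M = 235 − 2·117 = 1
  Y = -44 + 117 = 73
  S = 184 + 117 + 73 = 374
  Z = 44 + 2·1 + 4·73 − 3·374 = -784
  E = 41 − 3·(-784) = 2393
Policy A (Z := 82, M := -7):
  H = 117
  M = -7
  Y = -44 + 117 = 73
  S = 184 + 117 + 73 = 374
  Z = 82
  E = 41 − 3·82 = -205
Change in E: -205 − 2393 = -2598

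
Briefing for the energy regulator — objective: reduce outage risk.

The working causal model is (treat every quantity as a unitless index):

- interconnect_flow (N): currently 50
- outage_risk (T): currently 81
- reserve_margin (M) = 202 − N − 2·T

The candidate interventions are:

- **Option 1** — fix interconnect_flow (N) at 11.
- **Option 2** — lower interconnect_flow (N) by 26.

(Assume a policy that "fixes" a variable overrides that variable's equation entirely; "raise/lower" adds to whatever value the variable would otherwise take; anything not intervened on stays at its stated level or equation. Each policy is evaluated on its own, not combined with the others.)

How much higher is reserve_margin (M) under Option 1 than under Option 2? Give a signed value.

Option 1 (N := 11):
  N = 11
  T = 81
  M = 202 − 11 − 2·81 = 29
Option 2 (N − 26):
  N = 50 − 26 = 24
  T = 81
  M = 202 − 24 − 2·81 = 16
M: 29 − 16 = 13

13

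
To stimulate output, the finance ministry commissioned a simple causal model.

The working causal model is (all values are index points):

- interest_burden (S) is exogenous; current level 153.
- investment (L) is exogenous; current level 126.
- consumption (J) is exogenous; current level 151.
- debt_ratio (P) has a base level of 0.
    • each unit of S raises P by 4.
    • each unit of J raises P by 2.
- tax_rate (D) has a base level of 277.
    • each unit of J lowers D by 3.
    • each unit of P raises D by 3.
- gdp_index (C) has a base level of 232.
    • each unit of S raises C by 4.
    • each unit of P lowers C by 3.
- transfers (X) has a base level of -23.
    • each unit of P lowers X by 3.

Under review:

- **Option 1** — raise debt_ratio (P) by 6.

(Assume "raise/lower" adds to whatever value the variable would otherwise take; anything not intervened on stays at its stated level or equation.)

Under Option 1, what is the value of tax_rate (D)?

Option 1 (P + 6):
  S = 153
  J = 151
  P = 0 + 4·153 + 2·151 (+6 from intervention) = 920
  D = 277 − 3·151 + 3·920 = 2584

2584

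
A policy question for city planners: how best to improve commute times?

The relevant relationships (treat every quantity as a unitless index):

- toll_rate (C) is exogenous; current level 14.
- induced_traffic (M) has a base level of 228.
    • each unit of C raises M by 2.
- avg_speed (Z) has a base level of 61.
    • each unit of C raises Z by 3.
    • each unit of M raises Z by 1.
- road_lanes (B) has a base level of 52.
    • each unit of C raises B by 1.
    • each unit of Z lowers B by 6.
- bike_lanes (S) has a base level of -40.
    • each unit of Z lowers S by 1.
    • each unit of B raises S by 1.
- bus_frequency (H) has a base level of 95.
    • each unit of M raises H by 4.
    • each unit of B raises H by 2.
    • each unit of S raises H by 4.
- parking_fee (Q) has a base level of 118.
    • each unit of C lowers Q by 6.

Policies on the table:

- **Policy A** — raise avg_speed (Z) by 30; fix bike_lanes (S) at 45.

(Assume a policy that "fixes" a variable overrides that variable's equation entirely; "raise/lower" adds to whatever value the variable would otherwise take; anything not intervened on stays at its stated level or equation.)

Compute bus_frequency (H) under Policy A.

Policy A (Z + 30, S := 45):
  C = 14
  M = 228 + 2·14 = 256
  Z = 61 + 3·14 + 256 (+30 from intervention) = 389
  B = 52 + 14 − 6·389 = -2268
  S = 45
  H = 95 + 4·256 + 2·(-2268) + 4·45 = -3237

-3237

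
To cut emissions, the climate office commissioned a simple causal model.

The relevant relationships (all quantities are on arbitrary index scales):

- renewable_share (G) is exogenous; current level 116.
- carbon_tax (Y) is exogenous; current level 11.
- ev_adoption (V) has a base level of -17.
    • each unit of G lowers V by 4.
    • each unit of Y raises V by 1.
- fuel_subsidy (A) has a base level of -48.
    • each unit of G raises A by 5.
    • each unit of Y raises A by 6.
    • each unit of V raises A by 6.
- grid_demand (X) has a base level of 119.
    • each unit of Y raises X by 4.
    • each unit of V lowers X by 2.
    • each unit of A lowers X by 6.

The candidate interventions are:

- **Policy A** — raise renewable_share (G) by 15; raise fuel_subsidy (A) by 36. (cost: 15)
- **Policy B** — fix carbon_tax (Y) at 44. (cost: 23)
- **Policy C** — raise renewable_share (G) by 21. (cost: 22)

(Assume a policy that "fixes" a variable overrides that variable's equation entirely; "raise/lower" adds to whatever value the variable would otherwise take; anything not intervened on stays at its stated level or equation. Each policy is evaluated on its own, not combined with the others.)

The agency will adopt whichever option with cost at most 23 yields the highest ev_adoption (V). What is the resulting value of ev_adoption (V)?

Policy A (G + 15, A + 36):
  G = 116 + 15 = 131
  Y = 11
  V = -17 − 4·131 + 11 = -530
Policy B (Y := 44):
  G = 116
  Y = 44
  V = -17 − 4·116 + 44 = -437
Policy C (G + 21):
  G = 116 + 21 = 137
  Y = 11
  V = -17 − 4·137 + 11 = -554
Comparing — Policy A: V=-530, Policy B: V=-437, Policy C: V=-554. Highest is -437 (Policy B).

-437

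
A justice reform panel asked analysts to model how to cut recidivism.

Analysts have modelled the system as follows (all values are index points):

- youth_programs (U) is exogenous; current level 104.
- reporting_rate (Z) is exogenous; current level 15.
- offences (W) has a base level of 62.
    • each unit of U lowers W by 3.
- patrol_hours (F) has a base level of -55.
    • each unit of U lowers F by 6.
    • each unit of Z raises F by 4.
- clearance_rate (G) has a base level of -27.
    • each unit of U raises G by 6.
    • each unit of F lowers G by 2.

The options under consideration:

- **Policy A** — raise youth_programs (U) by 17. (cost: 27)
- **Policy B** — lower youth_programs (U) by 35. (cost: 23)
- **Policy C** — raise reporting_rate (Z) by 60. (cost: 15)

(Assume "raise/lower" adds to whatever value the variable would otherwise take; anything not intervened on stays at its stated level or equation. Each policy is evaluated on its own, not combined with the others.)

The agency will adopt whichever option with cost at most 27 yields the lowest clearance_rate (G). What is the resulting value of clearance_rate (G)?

1205

Policy A (U + 17):
  U = 104 + 17 = 121
  Z = 15
  F = -55 − 6·121 + 4·15 = -721
  G = -27 + 6·121 − 2·(-721) = 2141
Policy B (U − 35):
  U = 104 − 35 = 69
  Z = 15
  F = -55 − 6·69 + 4·15 = -409
  G = -27 + 6·69 − 2·(-409) = 1205
Policy C (Z + 60):
  U = 104
  Z = 15 + 60 = 75
  F = -55 − 6·104 + 4·75 = -379
  G = -27 + 6·104 − 2·(-379) = 1355
Comparing — Policy A: G=2141, Policy B: G=1205, Policy C: G=1355. Lowest is 1205 (Policy B).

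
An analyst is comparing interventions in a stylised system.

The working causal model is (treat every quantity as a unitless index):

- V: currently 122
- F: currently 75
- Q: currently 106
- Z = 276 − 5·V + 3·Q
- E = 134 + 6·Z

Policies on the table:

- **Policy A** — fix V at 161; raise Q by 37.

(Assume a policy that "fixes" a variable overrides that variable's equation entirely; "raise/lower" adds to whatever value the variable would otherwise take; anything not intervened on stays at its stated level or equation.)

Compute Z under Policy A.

-100

Policy A (V := 161, Q + 37):
  V = 161
  Q = 106 + 37 = 143
  Z = 276 − 5·161 + 3·143 = -100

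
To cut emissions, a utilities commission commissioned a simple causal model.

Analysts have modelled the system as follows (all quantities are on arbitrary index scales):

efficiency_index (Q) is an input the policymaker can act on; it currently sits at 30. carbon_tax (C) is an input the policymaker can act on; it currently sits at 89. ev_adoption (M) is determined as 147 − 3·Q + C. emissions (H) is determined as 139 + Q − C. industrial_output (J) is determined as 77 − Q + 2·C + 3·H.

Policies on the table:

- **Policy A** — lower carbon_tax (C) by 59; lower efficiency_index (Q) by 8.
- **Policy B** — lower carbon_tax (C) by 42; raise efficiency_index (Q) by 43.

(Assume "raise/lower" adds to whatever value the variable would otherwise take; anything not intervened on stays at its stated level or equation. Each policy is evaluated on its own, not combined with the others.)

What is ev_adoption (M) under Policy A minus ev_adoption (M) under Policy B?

Policy A (C − 59, Q − 8):
  Q = 30 − 8 = 22
  C = 89 − 59 = 30
  M = 147 − 3·22 + 30 = 111
Policy B (C − 42, Q + 43):
  Q = 30 + 43 = 73
  C = 89 − 42 = 47
  M = 147 − 3·73 + 47 = -25
M: 111 − (-25) = 136

136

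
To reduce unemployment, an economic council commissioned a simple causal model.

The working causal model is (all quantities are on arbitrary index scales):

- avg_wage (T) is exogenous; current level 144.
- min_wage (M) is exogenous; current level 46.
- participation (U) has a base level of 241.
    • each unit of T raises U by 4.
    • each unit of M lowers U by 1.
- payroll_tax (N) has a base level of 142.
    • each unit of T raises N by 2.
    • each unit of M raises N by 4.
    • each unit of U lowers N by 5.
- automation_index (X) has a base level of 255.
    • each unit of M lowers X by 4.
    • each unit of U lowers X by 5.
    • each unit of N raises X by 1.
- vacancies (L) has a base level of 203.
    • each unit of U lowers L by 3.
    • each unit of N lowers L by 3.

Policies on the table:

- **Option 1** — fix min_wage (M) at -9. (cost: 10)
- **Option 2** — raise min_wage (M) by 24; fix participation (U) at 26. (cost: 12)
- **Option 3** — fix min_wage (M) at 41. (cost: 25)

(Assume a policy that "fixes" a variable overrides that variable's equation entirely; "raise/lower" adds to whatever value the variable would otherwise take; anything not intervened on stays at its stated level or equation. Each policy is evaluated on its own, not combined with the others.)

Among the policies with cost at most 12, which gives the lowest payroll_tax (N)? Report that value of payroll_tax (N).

-3736

Option 1 (M := -9):
  T = 144
  M = -9
  U = 241 + 4·144 − (-9) = 826
  N = 142 + 2·144 + 4·(-9) − 5·826 = -3736
Option 2 (M + 24, U := 26):
  T = 144
  M = 46 + 24 = 70
  U = 26
  N = 142 + 2·144 + 4·70 − 5·26 = 580
Comparing — Option 1: N=-3736, Option 2: N=580. Lowest is -3736 (Option 1).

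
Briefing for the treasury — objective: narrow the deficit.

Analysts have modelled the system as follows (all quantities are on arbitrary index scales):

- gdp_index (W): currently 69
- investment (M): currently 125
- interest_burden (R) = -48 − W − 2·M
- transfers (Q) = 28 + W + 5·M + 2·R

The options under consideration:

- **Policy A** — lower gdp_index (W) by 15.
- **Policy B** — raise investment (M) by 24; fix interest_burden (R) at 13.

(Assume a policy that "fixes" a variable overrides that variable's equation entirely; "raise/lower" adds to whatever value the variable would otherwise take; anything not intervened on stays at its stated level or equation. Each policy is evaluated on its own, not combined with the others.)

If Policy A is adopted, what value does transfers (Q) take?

3

Policy A (W − 15):
  W = 69 − 15 = 54
  M = 125
  R = -48 − 54 − 2·125 = -352
  Q = 28 + 54 + 5·125 + 2·(-352) = 3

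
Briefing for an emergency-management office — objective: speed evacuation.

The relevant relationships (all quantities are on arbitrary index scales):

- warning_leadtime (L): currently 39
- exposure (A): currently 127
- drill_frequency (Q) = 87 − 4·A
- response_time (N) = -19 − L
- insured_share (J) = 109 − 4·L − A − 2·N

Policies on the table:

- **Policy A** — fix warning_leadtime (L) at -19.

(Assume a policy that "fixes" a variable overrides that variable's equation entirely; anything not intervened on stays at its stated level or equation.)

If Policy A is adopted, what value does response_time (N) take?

Policy A (L := -19):
  L = -19
  N = -19 − (-19) = 0

0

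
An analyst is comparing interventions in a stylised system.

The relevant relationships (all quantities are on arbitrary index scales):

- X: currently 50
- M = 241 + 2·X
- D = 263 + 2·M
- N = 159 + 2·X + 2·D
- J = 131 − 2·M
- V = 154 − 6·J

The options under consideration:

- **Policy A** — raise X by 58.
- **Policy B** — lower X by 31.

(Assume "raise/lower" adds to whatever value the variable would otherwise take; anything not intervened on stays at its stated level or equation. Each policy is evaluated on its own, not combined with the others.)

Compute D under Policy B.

821

Policy B (X − 31):
  X = 50 − 31 = 19
  M = 241 + 2·19 = 279
  D = 263 + 2·279 = 821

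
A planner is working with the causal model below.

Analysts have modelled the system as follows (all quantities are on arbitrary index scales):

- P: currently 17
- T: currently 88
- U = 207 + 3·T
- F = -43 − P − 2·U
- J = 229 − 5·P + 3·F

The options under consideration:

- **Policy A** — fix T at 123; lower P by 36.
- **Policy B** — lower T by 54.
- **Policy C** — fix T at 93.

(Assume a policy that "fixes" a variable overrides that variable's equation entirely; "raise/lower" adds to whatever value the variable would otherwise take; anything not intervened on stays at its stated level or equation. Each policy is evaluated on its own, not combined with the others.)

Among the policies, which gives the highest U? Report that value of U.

576

Policy A (T := 123, P − 36):
  T = 123
  U = 207 + 3·123 = 576
Policy B (T − 54):
  T = 88 − 54 = 34
  U = 207 + 3·34 = 309
Policy C (T := 93):
  T = 93
  U = 207 + 3·93 = 486
Comparing — Policy A: U=576, Policy B: U=309, Policy C: U=486. Highest is 576 (Policy A).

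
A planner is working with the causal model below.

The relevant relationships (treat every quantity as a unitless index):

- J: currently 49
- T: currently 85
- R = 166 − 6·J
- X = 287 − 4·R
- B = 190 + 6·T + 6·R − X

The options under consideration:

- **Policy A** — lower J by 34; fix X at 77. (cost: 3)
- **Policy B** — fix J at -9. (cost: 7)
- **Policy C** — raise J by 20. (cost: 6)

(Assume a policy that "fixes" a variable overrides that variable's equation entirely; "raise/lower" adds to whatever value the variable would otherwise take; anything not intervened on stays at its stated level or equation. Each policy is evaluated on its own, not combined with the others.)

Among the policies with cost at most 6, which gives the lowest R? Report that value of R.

Policy A (J − 34, X := 77):
  J = 49 − 34 = 15
  R = 166 − 6·15 = 76
Policy C (J + 20):
  J = 49 + 20 = 69
  R = 166 − 6·69 = -248
Comparing — Policy A: R=76, Policy C: R=-248. Lowest is -248 (Policy C).

-248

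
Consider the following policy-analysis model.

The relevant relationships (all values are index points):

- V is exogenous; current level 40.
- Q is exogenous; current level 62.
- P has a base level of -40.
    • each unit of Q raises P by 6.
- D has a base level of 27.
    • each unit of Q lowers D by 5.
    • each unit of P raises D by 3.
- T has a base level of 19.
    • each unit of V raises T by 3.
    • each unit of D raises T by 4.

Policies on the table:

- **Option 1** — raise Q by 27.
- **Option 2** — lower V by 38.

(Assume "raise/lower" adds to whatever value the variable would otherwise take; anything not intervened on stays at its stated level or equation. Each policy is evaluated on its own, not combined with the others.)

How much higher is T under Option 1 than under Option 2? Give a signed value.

1518

Option 1 (Q + 27):
  V = 40
  Q = 62 + 27 = 89
  P = -40 + 6·89 = 494
  D = 27 − 5·89 + 3·494 = 1064
  T = 19 + 3·40 + 4·1064 = 4395
Option 2 (V − 38):
  V = 40 − 38 = 2
  Q = 62
  P = -40 + 6·62 = 332
  D = 27 − 5·62 + 3·332 = 713
  T = 19 + 3·2 + 4·713 = 2877
T: 4395 − 2877 = 1518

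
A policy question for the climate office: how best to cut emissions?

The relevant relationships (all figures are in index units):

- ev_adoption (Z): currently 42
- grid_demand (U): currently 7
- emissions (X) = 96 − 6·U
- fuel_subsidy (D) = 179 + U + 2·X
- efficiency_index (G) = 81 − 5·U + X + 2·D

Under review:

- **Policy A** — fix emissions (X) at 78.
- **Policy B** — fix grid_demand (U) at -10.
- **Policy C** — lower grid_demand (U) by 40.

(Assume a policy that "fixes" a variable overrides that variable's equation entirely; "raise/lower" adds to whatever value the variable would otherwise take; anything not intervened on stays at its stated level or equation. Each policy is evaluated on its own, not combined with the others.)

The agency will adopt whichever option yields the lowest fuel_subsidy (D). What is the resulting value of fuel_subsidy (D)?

Policy A (X := 78):
  U = 7
  X = 78
  D = 179 + 7 + 2·78 = 342
Policy B (U := -10):
  U = -10
  X = 96 − 6·(-10) = 156
  D = 179 + (-10) + 2·156 = 481
Policy C (U − 40):
  U = 7 − 40 = -33
  X = 96 − 6·(-33) = 294
  D = 179 + (-33) + 2·294 = 734
Comparing — Policy A: D=342, Policy B: D=481, Policy C: D=734. Lowest is 342 (Policy A).

342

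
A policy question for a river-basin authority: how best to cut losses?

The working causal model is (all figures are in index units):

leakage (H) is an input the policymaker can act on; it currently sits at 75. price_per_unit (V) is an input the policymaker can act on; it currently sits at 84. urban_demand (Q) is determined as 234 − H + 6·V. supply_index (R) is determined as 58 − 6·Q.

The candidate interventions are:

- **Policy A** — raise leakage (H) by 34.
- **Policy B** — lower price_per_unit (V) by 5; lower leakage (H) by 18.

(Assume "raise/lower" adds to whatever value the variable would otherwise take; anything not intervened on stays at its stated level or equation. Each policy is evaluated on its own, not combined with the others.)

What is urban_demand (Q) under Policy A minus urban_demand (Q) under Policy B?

-22

Policy A (H + 34):
  H = 75 + 34 = 109
  V = 84
  Q = 234 − 109 + 6·84 = 629
Policy B (V − 5, H − 18):
  H = 75 − 18 = 57
  V = 84 − 5 = 79
  Q = 234 − 57 + 6·79 = 651
Q: 629 − 651 = -22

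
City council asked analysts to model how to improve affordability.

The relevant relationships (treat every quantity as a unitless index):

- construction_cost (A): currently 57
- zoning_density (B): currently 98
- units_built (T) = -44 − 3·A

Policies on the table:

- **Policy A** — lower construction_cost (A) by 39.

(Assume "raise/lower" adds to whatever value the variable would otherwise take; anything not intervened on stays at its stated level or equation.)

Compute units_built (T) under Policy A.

Policy A (A − 39):
  A = 57 − 39 = 18
  T = -44 − 3·18 = -98

-98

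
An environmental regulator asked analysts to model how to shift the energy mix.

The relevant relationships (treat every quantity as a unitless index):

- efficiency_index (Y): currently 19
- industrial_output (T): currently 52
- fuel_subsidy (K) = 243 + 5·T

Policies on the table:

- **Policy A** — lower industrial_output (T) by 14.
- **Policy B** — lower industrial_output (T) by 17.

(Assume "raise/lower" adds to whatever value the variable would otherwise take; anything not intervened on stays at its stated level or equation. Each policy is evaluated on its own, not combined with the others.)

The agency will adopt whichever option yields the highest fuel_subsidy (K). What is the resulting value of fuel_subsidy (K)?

433

Policy A (T − 14):
  T = 52 − 14 = 38
  K = 243 + 5·38 = 433
Policy B (T − 17):
  T = 52 − 17 = 35
  K = 243 + 5·35 = 418
Comparing — Policy A: K=433, Policy B: K=418. Highest is 433 (Policy A).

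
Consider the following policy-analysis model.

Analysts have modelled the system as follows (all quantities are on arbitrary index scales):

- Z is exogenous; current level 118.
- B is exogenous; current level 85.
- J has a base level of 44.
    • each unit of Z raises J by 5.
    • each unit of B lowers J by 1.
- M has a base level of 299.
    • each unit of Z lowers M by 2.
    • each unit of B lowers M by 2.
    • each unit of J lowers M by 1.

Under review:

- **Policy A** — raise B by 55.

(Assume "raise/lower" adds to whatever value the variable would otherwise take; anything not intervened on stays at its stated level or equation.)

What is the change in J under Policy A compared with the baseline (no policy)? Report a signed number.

-55

Baseline:
  Z = 118
  B = 85
  J = 44 + 5·118 − 85 = 549
Policy A (B + 55):
  Z = 118
  B = 85 + 55 = 140
  J = 44 + 5·118 − 140 = 494
Change in J: 494 − 549 = -55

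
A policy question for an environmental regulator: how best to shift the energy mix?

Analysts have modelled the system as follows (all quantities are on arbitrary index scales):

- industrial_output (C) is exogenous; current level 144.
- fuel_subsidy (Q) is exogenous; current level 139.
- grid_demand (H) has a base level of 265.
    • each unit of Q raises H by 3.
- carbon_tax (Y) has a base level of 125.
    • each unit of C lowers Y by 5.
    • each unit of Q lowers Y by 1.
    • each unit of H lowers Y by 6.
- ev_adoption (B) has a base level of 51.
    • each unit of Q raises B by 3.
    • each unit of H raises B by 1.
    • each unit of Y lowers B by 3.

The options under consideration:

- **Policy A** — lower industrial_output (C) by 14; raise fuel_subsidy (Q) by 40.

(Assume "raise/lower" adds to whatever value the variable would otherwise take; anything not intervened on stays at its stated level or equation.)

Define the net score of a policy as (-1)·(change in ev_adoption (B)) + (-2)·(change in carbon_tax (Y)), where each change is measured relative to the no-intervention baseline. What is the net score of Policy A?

Baseline:
  C = 144
  Q = 139
  H = 265 + 3·139 = 682
  Y = 125 − 5·144 − 139 − 6·682 = -4826
  B = 51 + 3·139 + 682 − 3·(-4826) = 15628
Policy A (C − 14, Q + 40):
  C = 144 − 14 = 130
  Q = 139 + 40 = 179
  H = 265 + 3·179 = 802
  Y = 125 − 5·130 − 179 − 6·802 = -5516
  B = 51 + 3·179 + 802 − 3·(-5516) = 17938
ΔB = 17938 − 15628 = 2310; ΔY = -5516 − (-4826) = -690
Score = (-1)·2310 + (-2)·(-690) = -930

-930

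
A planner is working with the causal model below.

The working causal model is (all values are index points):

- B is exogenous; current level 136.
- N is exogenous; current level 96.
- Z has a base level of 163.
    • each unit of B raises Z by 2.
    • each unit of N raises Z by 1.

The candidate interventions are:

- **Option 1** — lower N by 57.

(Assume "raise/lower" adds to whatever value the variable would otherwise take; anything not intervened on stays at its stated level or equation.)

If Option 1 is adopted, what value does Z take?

474

Option 1 (N − 57):
  B = 136
  N = 96 − 57 = 39
  Z = 163 + 2·136 + 39 = 474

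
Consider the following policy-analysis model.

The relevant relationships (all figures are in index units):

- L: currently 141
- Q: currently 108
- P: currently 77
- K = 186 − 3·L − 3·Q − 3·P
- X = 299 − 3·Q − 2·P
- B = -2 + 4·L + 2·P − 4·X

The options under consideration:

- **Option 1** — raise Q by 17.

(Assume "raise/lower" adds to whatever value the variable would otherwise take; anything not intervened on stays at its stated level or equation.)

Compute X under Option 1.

Option 1 (Q + 17):
  Q = 108 + 17 = 125
  P = 77
  X = 299 − 3·125 − 2·77 = -230

-230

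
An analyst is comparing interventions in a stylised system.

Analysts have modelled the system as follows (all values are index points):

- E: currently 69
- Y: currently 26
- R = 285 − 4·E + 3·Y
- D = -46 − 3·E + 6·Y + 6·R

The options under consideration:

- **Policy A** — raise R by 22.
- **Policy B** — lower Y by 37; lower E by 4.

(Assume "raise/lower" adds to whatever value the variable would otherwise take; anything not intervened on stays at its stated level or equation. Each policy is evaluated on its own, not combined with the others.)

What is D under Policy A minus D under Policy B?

Policy A (R + 22):
  E = 69
  Y = 26
  R = 285 − 4·69 + 3·26 (+22 from intervention) = 109
  D = -46 − 3·69 + 6·26 + 6·109 = 557
Policy B (Y − 37, E − 4):
  E = 69 − 4 = 65
  Y = 26 − 37 = -11
  R = 285 − 4·65 + 3·(-11) = -8
  D = -46 − 3·65 + 6·(-11) + 6·(-8) = -355
D: 557 − (-355) = 912

912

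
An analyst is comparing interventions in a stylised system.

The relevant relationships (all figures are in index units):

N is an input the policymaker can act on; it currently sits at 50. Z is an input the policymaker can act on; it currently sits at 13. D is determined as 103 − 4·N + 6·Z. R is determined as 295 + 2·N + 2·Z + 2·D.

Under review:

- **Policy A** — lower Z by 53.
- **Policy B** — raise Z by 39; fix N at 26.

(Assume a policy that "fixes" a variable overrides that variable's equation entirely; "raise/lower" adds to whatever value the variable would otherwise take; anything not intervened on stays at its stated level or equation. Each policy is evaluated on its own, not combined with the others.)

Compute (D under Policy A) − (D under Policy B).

-648

Policy A (Z − 53):
  N = 50
  Z = 13 − 53 = -40
  D = 103 − 4·50 + 6·(-40) = -337
Policy B (Z + 39, N := 26):
  N = 26
  Z = 13 + 39 = 52
  D = 103 − 4·26 + 6·52 = 311
D: -337 − 311 = -648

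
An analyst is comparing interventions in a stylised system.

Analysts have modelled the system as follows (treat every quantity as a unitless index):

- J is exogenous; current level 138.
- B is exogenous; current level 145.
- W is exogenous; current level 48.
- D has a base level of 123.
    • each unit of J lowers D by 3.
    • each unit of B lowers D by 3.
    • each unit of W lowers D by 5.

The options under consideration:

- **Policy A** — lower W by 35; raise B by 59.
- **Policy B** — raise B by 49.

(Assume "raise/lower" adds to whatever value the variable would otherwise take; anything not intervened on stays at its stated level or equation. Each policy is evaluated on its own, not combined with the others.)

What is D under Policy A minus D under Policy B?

145

Policy A (W − 35, B + 59):
  J = 138
  B = 145 + 59 = 204
  W = 48 − 35 = 13
  D = 123 − 3·138 − 3·204 − 5·13 = -968
Policy B (B + 49):
  J = 138
  B = 145 + 49 = 194
  W = 48
  D = 123 − 3·138 − 3·194 − 5·48 = -1113
D: -968 − (-1113) = 145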